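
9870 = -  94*( - 105) 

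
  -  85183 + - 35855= - 121038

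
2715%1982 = 733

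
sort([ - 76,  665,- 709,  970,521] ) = [ - 709, - 76,  521,665,970 ]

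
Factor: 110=2^1*5^1*11^1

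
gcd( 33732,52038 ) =18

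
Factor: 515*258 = 2^1*3^1 * 5^1*43^1*103^1 = 132870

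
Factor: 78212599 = 78212599^1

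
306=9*34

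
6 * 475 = 2850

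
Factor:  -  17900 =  - 2^2*5^2* 179^1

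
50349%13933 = 8550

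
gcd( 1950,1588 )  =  2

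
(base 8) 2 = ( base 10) 2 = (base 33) 2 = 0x2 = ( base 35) 2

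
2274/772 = 2 + 365/386 = 2.95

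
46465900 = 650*71486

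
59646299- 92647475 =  - 33001176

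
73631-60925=12706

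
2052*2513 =5156676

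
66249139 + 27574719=93823858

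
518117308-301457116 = 216660192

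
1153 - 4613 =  - 3460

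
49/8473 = 49/8473 = 0.01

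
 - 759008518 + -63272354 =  - 822280872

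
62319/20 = 3115  +  19/20 = 3115.95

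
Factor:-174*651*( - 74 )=8382276 = 2^2*3^2*7^1 * 29^1*31^1*37^1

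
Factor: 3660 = 2^2 * 3^1*5^1*61^1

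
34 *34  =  1156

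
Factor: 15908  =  2^2 * 41^1*97^1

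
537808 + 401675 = 939483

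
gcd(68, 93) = 1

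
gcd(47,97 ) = 1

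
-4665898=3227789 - 7893687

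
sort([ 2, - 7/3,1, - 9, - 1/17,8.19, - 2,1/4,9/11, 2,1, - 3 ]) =[  -  9, - 3, - 7/3, - 2,  -  1/17,1/4, 9/11,1, 1, 2, 2 , 8.19] 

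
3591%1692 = 207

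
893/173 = 5  +  28/173= 5.16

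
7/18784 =7/18784 = 0.00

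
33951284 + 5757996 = 39709280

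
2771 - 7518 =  - 4747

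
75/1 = 75  =  75.00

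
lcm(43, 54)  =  2322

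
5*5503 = 27515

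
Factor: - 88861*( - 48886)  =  4344058846 = 2^1*24443^1 *88861^1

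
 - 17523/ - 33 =531/1=531.00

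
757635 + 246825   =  1004460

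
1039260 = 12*86605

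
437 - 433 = 4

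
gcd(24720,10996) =4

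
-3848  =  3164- 7012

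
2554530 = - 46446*( - 55 )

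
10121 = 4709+5412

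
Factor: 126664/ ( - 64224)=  - 71/36 = -2^( - 2)*3^ ( - 2)*71^1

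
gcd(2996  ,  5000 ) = 4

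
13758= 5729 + 8029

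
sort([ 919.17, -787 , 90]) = [ - 787,90, 919.17]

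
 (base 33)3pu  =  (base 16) 101a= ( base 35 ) 3CR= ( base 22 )8B8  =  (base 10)4122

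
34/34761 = 34/34761 = 0.00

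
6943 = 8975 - 2032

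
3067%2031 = 1036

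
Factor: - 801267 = - 3^1*89^1 * 3001^1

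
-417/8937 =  - 1 + 2840/2979 = - 0.05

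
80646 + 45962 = 126608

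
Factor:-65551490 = - 2^1*5^1 *17^1*385597^1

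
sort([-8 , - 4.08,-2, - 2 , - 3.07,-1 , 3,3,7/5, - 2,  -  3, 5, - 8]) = [  -  8, - 8,  -  4.08,- 3.07, - 3, - 2, - 2,-2, - 1,  7/5,  3,  3,5]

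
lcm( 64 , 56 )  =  448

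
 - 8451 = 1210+  -  9661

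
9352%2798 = 958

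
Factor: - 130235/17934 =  - 2^( - 1)*3^( - 1 )*5^1*7^( - 1 ) * 61^1 = - 305/42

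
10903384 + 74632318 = 85535702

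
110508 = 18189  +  92319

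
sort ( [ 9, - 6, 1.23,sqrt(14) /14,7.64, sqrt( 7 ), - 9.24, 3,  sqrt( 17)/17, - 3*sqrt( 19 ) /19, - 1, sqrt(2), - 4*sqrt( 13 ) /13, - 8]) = [ - 9.24, - 8, - 6, - 4* sqrt( 13 ) /13, - 1,-3*sqrt( 19 ) /19, sqrt( 17 )/17, sqrt( 14 ) /14,1.23,sqrt( 2),sqrt( 7), 3,7.64, 9 ] 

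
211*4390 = 926290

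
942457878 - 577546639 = 364911239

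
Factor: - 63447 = -3^1*21149^1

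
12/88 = 3/22 = 0.14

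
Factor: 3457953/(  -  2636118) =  - 384217/292902 = -  2^( - 1)*3^(-1)*17^1*97^1  *233^1*48817^( - 1 )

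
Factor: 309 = 3^1*103^1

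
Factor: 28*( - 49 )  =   - 2^2*7^3 = -1372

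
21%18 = 3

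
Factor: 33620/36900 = 41/45 = 3^( - 2) * 5^(  -  1) * 41^1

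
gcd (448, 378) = 14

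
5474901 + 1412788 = 6887689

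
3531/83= 42 + 45/83 =42.54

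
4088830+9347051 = 13435881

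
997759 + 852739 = 1850498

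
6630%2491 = 1648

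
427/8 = 53+3/8=53.38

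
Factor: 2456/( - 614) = -2^2= - 4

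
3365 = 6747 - 3382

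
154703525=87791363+66912162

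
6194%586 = 334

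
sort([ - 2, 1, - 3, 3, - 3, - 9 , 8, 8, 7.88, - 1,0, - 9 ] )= [ - 9, - 9, - 3, - 3, - 2, - 1, 0, 1,3, 7.88, 8, 8 ]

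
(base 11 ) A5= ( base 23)50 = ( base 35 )3a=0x73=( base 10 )115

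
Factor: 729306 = 2^1*3^2*31^1*1307^1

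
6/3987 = 2/1329= 0.00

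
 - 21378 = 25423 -46801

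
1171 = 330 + 841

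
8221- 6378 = 1843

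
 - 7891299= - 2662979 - 5228320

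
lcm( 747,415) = 3735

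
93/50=1 + 43/50 = 1.86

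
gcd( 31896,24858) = 18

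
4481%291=116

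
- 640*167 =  - 106880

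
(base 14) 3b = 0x35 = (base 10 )53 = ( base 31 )1m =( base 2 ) 110101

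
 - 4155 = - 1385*3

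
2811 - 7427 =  - 4616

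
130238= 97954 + 32284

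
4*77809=311236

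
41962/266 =20981/133 = 157.75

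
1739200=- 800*(-2174)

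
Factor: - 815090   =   - 2^1*5^1*81509^1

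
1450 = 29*50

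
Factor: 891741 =3^1*297247^1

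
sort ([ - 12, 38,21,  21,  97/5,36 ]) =[ - 12, 97/5,  21,  21,36, 38] 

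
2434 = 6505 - 4071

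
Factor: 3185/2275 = 7/5 = 5^( - 1 ) * 7^1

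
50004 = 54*926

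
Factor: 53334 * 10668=568967112 = 2^3*3^3*7^1*127^1*2963^1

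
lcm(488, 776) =47336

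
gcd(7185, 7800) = 15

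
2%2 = 0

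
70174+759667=829841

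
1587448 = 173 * 9176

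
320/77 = 4+12/77 = 4.16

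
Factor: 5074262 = 2^1*17^2 * 8779^1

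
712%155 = 92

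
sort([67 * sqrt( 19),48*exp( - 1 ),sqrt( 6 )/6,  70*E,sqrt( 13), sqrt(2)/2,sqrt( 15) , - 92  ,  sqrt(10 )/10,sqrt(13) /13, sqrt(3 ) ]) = [ - 92 , sqrt(13)/13,sqrt(10)/10, sqrt( 6)/6,sqrt(2) /2,sqrt(3),sqrt( 13), sqrt(15 ), 48*exp(-1),70*E,67*sqrt( 19) ]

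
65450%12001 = 5445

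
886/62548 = 443/31274 = 0.01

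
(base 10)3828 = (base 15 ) 1203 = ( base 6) 25420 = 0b111011110100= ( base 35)34D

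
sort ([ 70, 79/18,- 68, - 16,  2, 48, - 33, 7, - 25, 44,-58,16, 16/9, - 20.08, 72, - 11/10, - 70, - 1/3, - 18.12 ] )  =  [  -  70 , - 68 ,-58, - 33, - 25, - 20.08, - 18.12, - 16, - 11/10, - 1/3,  16/9, 2, 79/18, 7 , 16,44, 48, 70, 72 ]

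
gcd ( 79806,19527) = 849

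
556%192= 172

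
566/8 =283/4= 70.75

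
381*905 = 344805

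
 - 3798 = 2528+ - 6326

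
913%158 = 123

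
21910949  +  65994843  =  87905792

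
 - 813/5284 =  - 813/5284 = -0.15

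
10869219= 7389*1471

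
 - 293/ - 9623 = 293/9623= 0.03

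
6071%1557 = 1400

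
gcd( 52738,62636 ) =14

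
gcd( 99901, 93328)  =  1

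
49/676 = 49/676 = 0.07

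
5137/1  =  5137= 5137.00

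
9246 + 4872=14118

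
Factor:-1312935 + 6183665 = 4870730 = 2^1 * 5^1*487073^1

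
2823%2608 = 215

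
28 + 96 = 124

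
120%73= 47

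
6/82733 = 6/82733 =0.00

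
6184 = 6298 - 114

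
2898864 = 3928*738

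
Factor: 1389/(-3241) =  - 3/7 = - 3^1*7^ (-1) 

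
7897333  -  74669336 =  - 66772003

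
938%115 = 18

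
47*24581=1155307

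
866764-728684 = 138080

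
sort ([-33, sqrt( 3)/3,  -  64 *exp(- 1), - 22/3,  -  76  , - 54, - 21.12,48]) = [ - 76, - 54, - 33,-64*exp( - 1 ), - 21.12, - 22/3,sqrt( 3 )/3, 48]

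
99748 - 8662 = 91086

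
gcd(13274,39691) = 1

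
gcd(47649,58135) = 7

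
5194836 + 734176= 5929012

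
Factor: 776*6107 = 2^3*31^1 * 97^1*197^1=4739032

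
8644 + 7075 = 15719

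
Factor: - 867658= - 2^1*11^1*39439^1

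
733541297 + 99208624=832749921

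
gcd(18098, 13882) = 2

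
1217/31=39+8/31 = 39.26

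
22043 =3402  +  18641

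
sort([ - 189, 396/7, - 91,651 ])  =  [ - 189, - 91,396/7,651 ] 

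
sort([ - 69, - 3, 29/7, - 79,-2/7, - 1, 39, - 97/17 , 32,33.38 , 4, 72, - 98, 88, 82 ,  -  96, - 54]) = [ - 98, - 96, - 79, - 69,-54, - 97/17, - 3, - 1,-2/7, 4, 29/7, 32,33.38, 39, 72, 82, 88 ]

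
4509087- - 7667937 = 12177024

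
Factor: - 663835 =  - 5^1*103^1*1289^1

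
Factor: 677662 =2^1*79^1*4289^1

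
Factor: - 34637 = -19^1*1823^1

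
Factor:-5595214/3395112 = -2^(-2) * 3^(-1)*7^(-2)* 37^1 *2887^ ( - 1)*75611^1 = -2797607/1697556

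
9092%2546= 1454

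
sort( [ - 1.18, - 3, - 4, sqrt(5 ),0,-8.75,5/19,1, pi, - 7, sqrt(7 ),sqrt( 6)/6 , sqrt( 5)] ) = [-8.75,-7, - 4, - 3,-1.18, 0, 5/19,sqrt ( 6 ) /6,1, sqrt( 5 ),sqrt ( 5),sqrt(7),pi ] 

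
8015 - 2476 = 5539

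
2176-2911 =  - 735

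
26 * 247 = 6422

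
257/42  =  257/42 =6.12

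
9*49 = 441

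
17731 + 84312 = 102043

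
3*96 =288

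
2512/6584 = 314/823 = 0.38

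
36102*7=252714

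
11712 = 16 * 732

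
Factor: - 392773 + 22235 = -370538 = - 2^1*7^2*19^1*199^1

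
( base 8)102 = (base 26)2e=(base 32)22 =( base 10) 66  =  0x42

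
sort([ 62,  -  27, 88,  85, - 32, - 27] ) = [  -  32,- 27 ,  -  27,62,  85,88] 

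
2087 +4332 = 6419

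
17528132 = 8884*1973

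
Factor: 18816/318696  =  2^4*271^(- 1) = 16/271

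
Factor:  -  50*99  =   - 2^1*3^2*5^2*11^1 = - 4950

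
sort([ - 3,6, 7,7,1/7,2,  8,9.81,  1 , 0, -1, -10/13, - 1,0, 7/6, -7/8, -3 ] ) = [ - 3, - 3, - 1,-1, - 7/8, - 10/13,0,0, 1/7,  1,  7/6,2, 6,  7,7,8 , 9.81]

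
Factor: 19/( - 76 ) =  - 2^(-2 )= - 1/4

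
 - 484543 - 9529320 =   -  10013863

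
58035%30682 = 27353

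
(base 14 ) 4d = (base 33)23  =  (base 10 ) 69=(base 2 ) 1000101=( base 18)3f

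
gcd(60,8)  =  4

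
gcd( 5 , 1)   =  1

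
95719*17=1627223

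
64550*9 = 580950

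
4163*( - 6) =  - 24978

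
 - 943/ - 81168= 943/81168= 0.01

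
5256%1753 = 1750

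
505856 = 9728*52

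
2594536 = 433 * 5992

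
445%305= 140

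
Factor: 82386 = 2^1*3^2*23^1*199^1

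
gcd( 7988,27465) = 1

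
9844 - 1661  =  8183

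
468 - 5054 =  - 4586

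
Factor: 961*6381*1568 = 9615197088= 2^5*3^2*7^2*31^2*709^1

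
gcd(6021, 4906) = 223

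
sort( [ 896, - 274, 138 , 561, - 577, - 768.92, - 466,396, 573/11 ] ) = [ - 768.92,-577,-466,-274,  573/11, 138,396, 561, 896] 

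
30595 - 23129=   7466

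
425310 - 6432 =418878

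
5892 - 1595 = 4297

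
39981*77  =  3078537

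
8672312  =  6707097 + 1965215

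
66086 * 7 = 462602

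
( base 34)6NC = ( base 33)738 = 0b1111000110010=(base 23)ee2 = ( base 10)7730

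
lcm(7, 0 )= 0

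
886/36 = 443/18= 24.61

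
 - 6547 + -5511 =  - 12058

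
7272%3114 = 1044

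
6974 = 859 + 6115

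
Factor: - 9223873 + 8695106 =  - 528767 = -  31^1*37^1*461^1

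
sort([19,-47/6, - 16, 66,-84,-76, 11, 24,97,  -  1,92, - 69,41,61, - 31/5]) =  [-84,-76,-69,- 16, - 47/6, - 31/5,-1, 11, 19,24, 41,61,  66 , 92, 97] 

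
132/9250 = 66/4625 = 0.01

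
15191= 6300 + 8891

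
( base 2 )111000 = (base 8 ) 70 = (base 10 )56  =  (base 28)20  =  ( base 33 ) 1N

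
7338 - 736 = 6602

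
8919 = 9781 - 862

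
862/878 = 431/439 = 0.98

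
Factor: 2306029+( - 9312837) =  - 7006808  =  - 2^3*875851^1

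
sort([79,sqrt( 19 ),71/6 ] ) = [sqrt( 19 ), 71/6, 79 ] 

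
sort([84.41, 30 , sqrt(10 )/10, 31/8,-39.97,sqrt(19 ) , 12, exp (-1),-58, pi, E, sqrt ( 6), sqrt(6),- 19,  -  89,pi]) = [ - 89, - 58, -39.97,  -  19, sqrt(10 )/10,exp ( - 1), sqrt( 6 ),sqrt ( 6 ), E,pi, pi, 31/8, sqrt( 19), 12, 30,84.41]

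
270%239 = 31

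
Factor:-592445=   -5^1*7^1*16927^1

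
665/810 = 133/162= 0.82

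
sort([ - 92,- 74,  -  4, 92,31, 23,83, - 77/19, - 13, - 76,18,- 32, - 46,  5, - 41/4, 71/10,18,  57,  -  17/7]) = [  -  92, - 76, - 74, - 46, - 32, - 13, -41/4, - 77/19, - 4, - 17/7, 5,71/10, 18, 18 , 23,  31,  57, 83,92]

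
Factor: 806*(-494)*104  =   - 41409056 = - 2^5*13^3 *19^1*31^1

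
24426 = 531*46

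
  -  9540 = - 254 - 9286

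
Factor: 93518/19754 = 46759/9877 = 7^( - 1)*17^ ( - 1)*19^1*23^1 *83^( - 1)*107^1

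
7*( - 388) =-2716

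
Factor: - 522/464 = -2^ ( - 3)*3^2 = - 9/8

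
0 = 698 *0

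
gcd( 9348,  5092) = 76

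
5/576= 5/576 =0.01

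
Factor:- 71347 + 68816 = -2531 = - 2531^1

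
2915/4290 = 53/78 =0.68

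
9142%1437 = 520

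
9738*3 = 29214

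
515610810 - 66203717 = 449407093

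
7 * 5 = 35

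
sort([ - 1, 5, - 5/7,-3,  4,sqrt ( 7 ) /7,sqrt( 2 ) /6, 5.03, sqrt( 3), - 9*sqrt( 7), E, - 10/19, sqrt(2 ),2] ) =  [-9*sqrt(7 ),  -  3, - 1, - 5/7, - 10/19, sqrt( 2) /6,sqrt( 7)/7,  sqrt( 2),sqrt(3), 2, E, 4, 5 , 5.03]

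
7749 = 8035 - 286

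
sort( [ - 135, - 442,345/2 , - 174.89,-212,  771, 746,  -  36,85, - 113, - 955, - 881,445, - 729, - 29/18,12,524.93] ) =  [ - 955, - 881,-729, - 442 , - 212, - 174.89, - 135, - 113, - 36, - 29/18,12,85, 345/2, 445,524.93, 746, 771 ]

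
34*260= 8840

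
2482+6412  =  8894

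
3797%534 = 59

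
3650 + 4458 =8108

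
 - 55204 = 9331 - 64535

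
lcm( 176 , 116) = 5104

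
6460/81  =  6460/81 = 79.75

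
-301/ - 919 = 301/919 = 0.33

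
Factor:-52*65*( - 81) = 273780= 2^2*3^4*5^1*13^2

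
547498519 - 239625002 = 307873517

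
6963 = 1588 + 5375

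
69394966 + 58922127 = 128317093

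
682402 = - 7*(  -  97486)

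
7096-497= 6599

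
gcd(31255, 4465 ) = 4465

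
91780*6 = 550680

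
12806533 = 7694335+5112198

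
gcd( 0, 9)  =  9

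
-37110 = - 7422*5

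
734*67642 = 49649228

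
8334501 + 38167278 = 46501779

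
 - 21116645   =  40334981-61451626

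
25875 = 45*575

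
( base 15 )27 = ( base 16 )25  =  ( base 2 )100101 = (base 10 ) 37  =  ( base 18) 21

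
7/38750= 7/38750=   0.00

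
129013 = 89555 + 39458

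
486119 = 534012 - 47893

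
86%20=6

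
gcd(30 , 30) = 30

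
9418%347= 49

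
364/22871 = 364/22871 = 0.02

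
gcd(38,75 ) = 1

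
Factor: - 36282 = - 2^1 * 3^1 * 6047^1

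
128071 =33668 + 94403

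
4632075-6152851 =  - 1520776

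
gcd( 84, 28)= 28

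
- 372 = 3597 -3969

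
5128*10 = 51280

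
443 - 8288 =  - 7845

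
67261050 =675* 99646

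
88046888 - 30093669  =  57953219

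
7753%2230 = 1063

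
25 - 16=9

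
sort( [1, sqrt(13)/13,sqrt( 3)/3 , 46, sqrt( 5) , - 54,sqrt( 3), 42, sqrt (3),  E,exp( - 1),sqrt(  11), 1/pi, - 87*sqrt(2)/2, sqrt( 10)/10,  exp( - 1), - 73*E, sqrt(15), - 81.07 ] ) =[ - 73*E,  -  81.07 , - 87*sqrt(2)/2, - 54, sqrt (13)/13,sqrt(10 ) /10, 1/pi,exp ( - 1 ), exp( - 1), sqrt(3)/3,1,sqrt(3),sqrt(3), sqrt(5), E, sqrt( 11 ),sqrt(15), 42,  46]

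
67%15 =7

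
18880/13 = 1452 + 4/13 = 1452.31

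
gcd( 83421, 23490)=9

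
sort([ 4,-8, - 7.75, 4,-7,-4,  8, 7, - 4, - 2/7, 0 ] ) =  [ - 8, -7.75 , - 7, - 4, - 4,-2/7, 0 , 4,4 , 7, 8] 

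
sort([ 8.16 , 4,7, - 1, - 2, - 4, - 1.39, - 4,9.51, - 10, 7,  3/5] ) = [ - 10, - 4,  -  4, - 2,-1.39 ,-1,3/5 , 4,7,7, 8.16,9.51 ]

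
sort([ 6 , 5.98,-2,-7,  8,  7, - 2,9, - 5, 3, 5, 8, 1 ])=[-7, - 5, - 2, - 2, 1, 3,5, 5.98,6, 7,  8,  8  ,  9]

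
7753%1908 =121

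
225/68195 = 45/13639 = 0.00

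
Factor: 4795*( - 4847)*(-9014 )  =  209497664110 = 2^1*5^1*7^1*37^1*131^1 * 137^1*4507^1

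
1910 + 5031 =6941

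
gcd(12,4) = 4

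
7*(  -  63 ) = - 441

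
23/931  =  23/931 = 0.02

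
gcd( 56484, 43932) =6276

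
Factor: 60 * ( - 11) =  - 660 = - 2^2*3^1*5^1 *11^1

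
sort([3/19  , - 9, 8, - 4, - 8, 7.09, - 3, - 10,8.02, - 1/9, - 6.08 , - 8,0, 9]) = [ - 10, - 9, - 8, - 8, - 6.08, - 4,-3,- 1/9,  0,3/19,7.09,8,  8.02,9 ]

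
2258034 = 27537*82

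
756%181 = 32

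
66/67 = 66/67 = 0.99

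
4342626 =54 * 80419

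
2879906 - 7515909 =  -4636003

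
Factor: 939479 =199^1 * 4721^1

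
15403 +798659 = 814062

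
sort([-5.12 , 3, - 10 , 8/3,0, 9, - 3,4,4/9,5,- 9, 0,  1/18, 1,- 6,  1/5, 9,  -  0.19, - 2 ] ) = [-10, - 9, - 6, - 5.12, - 3, - 2, - 0.19 , 0, 0,1/18,1/5,4/9, 1,8/3, 3,4,5,9,  9]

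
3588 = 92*39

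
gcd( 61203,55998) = 3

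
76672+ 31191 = 107863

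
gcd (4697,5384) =1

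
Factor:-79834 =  - 2^1*179^1*223^1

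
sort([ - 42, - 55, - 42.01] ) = [-55, - 42.01, - 42 ]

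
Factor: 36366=2^1*3^1*11^1 * 19^1*29^1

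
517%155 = 52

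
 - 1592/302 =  - 796/151 = - 5.27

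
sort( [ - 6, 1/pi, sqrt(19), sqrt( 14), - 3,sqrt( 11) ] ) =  [ -6, - 3, 1/pi, sqrt(11),sqrt (14 ), sqrt( 19)] 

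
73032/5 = 73032/5= 14606.40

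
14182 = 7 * 2026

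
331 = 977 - 646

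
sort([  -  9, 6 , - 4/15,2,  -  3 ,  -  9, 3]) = [-9, - 9, - 3, - 4/15, 2, 3,  6]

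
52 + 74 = 126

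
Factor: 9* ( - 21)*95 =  - 17955 = - 3^3*5^1*7^1*19^1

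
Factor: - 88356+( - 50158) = -2^1*69257^1  =  -138514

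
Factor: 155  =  5^1*31^1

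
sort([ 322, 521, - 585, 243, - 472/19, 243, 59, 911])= [ - 585 , - 472/19,  59, 243, 243, 322,521, 911 ]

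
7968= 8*996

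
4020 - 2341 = 1679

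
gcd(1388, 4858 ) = 694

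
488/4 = 122 = 122.00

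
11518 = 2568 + 8950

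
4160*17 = 70720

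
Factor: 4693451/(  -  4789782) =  - 2^( - 1 )*3^( - 2)*7^1*266099^(  -  1)*670493^1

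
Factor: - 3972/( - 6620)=3/5 = 3^1*5^( - 1 )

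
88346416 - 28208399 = 60138017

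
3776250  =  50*75525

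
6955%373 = 241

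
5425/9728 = 5425/9728 =0.56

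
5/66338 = 5/66338 = 0.00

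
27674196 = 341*81156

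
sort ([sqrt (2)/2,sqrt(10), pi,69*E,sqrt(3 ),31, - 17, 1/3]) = [-17, 1/3, sqrt( 2)/2,sqrt( 3 ),pi,sqrt ( 10 ),31, 69*E]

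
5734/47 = 122 = 122.00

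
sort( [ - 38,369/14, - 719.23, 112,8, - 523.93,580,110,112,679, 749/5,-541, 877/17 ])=[ - 719.23, - 541, - 523.93 , - 38,8, 369/14, 877/17, 110,  112, 112, 749/5,580,679 ] 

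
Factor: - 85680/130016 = -315/478 = - 2^( -1) * 3^2 * 5^1*7^1 * 239^(-1 ) 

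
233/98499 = 233/98499 = 0.00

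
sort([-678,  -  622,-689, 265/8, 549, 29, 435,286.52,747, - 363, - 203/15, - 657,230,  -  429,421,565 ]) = [ -689 ,-678, - 657, -622,-429,  -  363, - 203/15, 29,265/8, 230,286.52,421 , 435,549,565,747 ] 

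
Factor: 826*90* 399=29661660 = 2^2*3^3*5^1*7^2*19^1*59^1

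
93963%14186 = 8847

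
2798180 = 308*9085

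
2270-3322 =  - 1052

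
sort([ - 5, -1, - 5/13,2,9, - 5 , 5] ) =[ - 5, - 5,  -  1, - 5/13,2, 5, 9 ]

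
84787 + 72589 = 157376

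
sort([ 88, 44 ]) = [44, 88] 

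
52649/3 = 17549+2/3=17549.67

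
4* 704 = 2816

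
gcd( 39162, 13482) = 642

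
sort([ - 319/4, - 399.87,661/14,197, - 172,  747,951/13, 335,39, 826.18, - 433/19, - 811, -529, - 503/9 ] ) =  [ - 811, - 529, - 399.87, - 172, - 319/4, - 503/9, - 433/19 , 39, 661/14 , 951/13, 197,335, 747,826.18]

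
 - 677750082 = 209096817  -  886846899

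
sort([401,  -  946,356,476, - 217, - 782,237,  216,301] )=[ - 946,  -  782,-217, 216, 237,301,356,401, 476]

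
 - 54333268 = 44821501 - 99154769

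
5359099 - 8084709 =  - 2725610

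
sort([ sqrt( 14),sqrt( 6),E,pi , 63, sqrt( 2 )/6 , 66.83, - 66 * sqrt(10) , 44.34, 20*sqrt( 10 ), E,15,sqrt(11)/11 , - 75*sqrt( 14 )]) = [ - 75*sqrt( 14 ), - 66*sqrt( 10) , sqrt( 2 ) /6, sqrt( 11) /11, sqrt (6),E,E,pi,sqrt(14),15,  44.34,63, 20*sqrt( 10 ), 66.83 ]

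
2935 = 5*587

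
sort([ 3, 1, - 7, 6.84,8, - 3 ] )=[ - 7, - 3,1,3 , 6.84,8]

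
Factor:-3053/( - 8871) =3^(-1)*43^1 * 71^1 * 2957^(  -  1)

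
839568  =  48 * 17491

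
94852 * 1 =94852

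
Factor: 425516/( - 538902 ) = - 2^1*3^ ( - 2)*47^( - 1)*167^1 = - 334/423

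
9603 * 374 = 3591522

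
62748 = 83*756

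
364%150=64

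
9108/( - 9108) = - 1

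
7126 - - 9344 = 16470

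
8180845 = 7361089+819756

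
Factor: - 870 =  - 2^1*3^1 * 5^1*29^1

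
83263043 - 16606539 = 66656504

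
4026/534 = 7 + 48/89 = 7.54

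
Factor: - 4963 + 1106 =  - 3857= - 7^1*19^1*29^1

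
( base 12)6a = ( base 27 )31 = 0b1010010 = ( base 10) 82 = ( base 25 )37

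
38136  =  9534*4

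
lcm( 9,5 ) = 45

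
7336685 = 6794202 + 542483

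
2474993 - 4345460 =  - 1870467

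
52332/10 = 5233 + 1/5= 5233.20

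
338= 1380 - 1042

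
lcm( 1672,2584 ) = 28424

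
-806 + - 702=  - 1508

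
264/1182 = 44/197= 0.22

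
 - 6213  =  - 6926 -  - 713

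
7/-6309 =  - 1 + 6302/6309 = - 0.00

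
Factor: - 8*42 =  - 2^4*3^1*7^1 = - 336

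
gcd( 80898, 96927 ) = 3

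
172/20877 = 172/20877=0.01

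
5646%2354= 938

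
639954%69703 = 12627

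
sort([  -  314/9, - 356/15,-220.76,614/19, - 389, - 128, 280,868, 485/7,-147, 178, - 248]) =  [ - 389 ,-248, - 220.76,  -  147, - 128 , - 314/9 , - 356/15,  614/19, 485/7, 178,280,868]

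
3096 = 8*387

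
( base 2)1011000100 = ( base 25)138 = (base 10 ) 708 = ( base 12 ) 4B0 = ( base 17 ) 27B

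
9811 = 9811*1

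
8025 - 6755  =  1270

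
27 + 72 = 99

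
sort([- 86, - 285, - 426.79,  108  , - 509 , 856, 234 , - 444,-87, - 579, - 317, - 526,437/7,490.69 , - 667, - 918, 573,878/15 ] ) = [ - 918, - 667, - 579,- 526 ,-509, - 444, - 426.79 , - 317,-285, - 87, - 86,878/15, 437/7,108,  234,490.69,573,856 ]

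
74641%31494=11653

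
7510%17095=7510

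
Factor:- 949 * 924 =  - 876876 = - 2^2 * 3^1*7^1*11^1 * 13^1 * 73^1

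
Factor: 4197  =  3^1*1399^1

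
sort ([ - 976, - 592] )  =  [  -  976, - 592] 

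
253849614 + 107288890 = 361138504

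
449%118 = 95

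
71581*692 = 49534052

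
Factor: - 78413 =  - 19^1*4127^1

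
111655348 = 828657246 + -717001898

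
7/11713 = 7/11713 = 0.00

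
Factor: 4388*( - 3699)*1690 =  - 2^3* 3^3*5^1*13^2*137^1* 1097^1 = - 27430748280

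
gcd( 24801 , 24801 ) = 24801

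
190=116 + 74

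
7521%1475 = 146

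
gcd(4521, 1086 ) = 3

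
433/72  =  6 + 1/72 = 6.01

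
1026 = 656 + 370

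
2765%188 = 133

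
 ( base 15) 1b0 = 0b110000110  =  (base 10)390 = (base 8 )606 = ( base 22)hg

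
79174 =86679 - 7505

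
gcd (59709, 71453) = 1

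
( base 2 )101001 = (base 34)17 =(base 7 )56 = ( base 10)41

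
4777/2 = 4777/2=2388.50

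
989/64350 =989/64350 = 0.02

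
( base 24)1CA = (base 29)114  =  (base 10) 874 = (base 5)11444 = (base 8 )1552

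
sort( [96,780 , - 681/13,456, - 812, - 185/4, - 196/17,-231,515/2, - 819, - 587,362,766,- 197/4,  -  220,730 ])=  [-819, - 812,  -  587, - 231 , -220, - 681/13, - 197/4, - 185/4, - 196/17, 96,515/2,362, 456,730 , 766,780 ]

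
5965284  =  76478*78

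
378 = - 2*(  -  189) 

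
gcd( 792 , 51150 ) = 66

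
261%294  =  261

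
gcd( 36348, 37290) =6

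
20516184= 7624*2691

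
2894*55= 159170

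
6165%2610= 945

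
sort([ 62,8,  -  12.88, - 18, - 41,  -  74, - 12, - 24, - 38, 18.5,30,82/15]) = [-74, - 41 , - 38, - 24, - 18, - 12.88, - 12 , 82/15,  8,18.5,30, 62]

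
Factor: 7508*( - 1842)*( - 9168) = 126791019648= 2^7*3^2*191^1*307^1 * 1877^1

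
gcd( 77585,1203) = 1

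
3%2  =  1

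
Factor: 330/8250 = 1/25= 5^( - 2 )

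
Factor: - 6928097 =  - 11^2*31^1*1847^1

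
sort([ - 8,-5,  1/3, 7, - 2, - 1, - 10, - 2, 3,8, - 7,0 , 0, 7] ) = [ - 10, - 8,-7, - 5, - 2,-2,-1,  0,0,1/3,3,7,7, 8] 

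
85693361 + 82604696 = 168298057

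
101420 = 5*20284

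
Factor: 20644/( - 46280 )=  - 397/890 = -2^( - 1 ) * 5^( - 1 ) * 89^( - 1 ) * 397^1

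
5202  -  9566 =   -  4364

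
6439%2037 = 328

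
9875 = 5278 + 4597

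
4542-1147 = 3395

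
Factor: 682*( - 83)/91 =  - 56606/91 = - 2^1 * 7^( - 1)*11^1*13^( - 1 )*31^1*83^1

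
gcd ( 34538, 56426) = 2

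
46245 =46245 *1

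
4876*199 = 970324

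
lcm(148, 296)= 296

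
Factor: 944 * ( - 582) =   -  549408  =  -2^5*3^1*59^1*97^1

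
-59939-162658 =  - 222597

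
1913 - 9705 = - 7792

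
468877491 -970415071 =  - 501537580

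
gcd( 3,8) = 1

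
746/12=62 + 1/6= 62.17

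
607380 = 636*955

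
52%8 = 4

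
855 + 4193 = 5048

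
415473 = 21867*19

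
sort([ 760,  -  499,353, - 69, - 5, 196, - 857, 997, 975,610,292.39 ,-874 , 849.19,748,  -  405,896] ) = [ - 874, -857,  -  499, - 405, - 69,-5,196, 292.39 , 353,610,  748, 760 , 849.19, 896,  975,997 ]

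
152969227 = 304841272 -151872045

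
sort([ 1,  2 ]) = [1, 2 ] 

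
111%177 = 111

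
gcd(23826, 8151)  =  627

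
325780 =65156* 5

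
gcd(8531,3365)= 1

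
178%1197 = 178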